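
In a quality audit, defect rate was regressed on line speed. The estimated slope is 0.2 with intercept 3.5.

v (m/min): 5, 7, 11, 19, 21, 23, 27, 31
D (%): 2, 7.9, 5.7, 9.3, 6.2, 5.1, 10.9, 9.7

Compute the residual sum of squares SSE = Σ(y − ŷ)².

SSE = 34.5

v=5: D̂ = 3.5 + 0.2·5 = 4.5; e = 2 − 4.5 = -2.5
v=7: D̂ = 3.5 + 0.2·7 = 4.9; e = 7.9 − 4.9 = 3
v=11: D̂ = 3.5 + 0.2·11 = 5.7; e = 5.7 − 5.7 = 0
v=19: D̂ = 3.5 + 0.2·19 = 7.3; e = 9.3 − 7.3 = 2
v=21: D̂ = 3.5 + 0.2·21 = 7.7; e = 6.2 − 7.7 = -1.5
v=23: D̂ = 3.5 + 0.2·23 = 8.1; e = 5.1 − 8.1 = -3
v=27: D̂ = 3.5 + 0.2·27 = 8.9; e = 10.9 − 8.9 = 2
v=31: D̂ = 3.5 + 0.2·31 = 9.7; e = 9.7 − 9.7 = 0
SSE = 6.25 + 9 + 0 + 4 + 2.25 + 9 + 4 + 0 = 34.5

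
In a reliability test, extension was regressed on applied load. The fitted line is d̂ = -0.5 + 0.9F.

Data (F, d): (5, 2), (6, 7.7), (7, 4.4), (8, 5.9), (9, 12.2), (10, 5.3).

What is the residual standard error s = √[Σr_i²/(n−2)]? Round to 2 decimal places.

s = 3.39

F=5: d̂ = -0.5 + 0.9·5 = 4; r = 2 − 4 = -2
F=6: d̂ = -0.5 + 0.9·6 = 4.9; r = 7.7 − 4.9 = 2.8
F=7: d̂ = -0.5 + 0.9·7 = 5.8; r = 4.4 − 5.8 = -1.4
F=8: d̂ = -0.5 + 0.9·8 = 6.7; r = 5.9 − 6.7 = -0.8
F=9: d̂ = -0.5 + 0.9·9 = 7.6; r = 12.2 − 7.6 = 4.6
F=10: d̂ = -0.5 + 0.9·10 = 8.5; r = 5.3 − 8.5 = -3.2
SSE = 4 + 7.84 + 1.96 + 0.64 + 21.16 + 10.24 = 45.84
s = √(45.84/4) = √11.46 ≈ 3.39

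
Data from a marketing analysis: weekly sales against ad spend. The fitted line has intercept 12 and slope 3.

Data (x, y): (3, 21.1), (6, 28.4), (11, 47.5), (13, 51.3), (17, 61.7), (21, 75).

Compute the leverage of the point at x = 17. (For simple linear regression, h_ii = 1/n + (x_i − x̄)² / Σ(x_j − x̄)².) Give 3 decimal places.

x̄ = (3 + 6 + 11 + 13 + 17 + 21)/6 = 11.8333
Σ(x − x̄)² = 78.0278 + 34.0278 + 0.694444 + 1.36111 + 26.6944 + 84.0278 = 224.833
h = 1/6 + (5.16667)²/224.833 = 0.166667 + 0.11873 = 0.285

h = 0.285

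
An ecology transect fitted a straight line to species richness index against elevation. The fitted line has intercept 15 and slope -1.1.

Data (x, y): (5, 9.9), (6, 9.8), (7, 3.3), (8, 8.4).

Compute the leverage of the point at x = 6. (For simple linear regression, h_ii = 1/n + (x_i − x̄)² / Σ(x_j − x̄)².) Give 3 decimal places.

x̄ = (5 + 6 + 7 + 8)/4 = 6.5
Σ(x − x̄)² = 2.25 + 0.25 + 0.25 + 2.25 = 5
h = 1/4 + (-0.5)²/5 = 0.25 + 0.05 = 0.300

h = 0.300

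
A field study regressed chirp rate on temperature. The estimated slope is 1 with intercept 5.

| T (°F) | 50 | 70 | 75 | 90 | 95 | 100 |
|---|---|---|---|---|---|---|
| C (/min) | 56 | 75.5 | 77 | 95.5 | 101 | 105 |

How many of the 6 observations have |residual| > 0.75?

3

T=50: Ĉ = 5 + 50 = 55; r = 56 − 55 = 1
T=70: Ĉ = 5 + 70 = 75; r = 75.5 − 75 = 0.5
T=75: Ĉ = 5 + 75 = 80; r = 77 − 80 = -3
T=90: Ĉ = 5 + 90 = 95; r = 95.5 − 95 = 0.5
T=95: Ĉ = 5 + 95 = 100; r = 101 − 100 = 1
T=100: Ĉ = 5 + 100 = 105; r = 105 − 105 = 0
|r| > 0.75: T=50 (|r|=1), T=75 (|r|=3), T=95 (|r|=1) → 3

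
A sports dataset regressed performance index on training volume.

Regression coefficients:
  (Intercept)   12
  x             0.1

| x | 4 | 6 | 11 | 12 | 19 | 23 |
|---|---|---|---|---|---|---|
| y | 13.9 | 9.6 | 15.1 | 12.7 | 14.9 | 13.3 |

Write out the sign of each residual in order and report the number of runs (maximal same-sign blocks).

x=4: ŷ = 12 + 0.1·4 = 12.4; e = 13.9 − 12.4 = 1.5
x=6: ŷ = 12 + 0.1·6 = 12.6; e = 9.6 − 12.6 = -3
x=11: ŷ = 12 + 0.1·11 = 13.1; e = 15.1 − 13.1 = 2
x=12: ŷ = 12 + 0.1·12 = 13.2; e = 12.7 − 13.2 = -0.5
x=19: ŷ = 12 + 0.1·19 = 13.9; e = 14.9 − 13.9 = 1
x=23: ŷ = 12 + 0.1·23 = 14.3; e = 13.3 − 14.3 = -1
Signs: + − + − + −
Runs: +×1, −×1, +×1, −×1, +×1, −×1 → 6

6 runs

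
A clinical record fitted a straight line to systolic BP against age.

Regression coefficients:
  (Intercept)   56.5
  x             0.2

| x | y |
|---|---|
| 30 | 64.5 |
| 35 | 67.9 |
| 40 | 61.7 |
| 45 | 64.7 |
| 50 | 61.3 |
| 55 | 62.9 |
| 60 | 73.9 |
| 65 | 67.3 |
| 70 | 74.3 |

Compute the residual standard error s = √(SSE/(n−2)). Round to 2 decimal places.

s = 4.28

x=30: ŷ = 56.5 + 0.2·30 = 62.5; r = 64.5 − 62.5 = 2
x=35: ŷ = 56.5 + 0.2·35 = 63.5; r = 67.9 − 63.5 = 4.4
x=40: ŷ = 56.5 + 0.2·40 = 64.5; r = 61.7 − 64.5 = -2.8
x=45: ŷ = 56.5 + 0.2·45 = 65.5; r = 64.7 − 65.5 = -0.8
x=50: ŷ = 56.5 + 0.2·50 = 66.5; r = 61.3 − 66.5 = -5.2
x=55: ŷ = 56.5 + 0.2·55 = 67.5; r = 62.9 − 67.5 = -4.6
x=60: ŷ = 56.5 + 0.2·60 = 68.5; r = 73.9 − 68.5 = 5.4
x=65: ŷ = 56.5 + 0.2·65 = 69.5; r = 67.3 − 69.5 = -2.2
x=70: ŷ = 56.5 + 0.2·70 = 70.5; r = 74.3 − 70.5 = 3.8
SSE = 4 + 19.36 + 7.84 + 0.64 + 27.04 + 21.16 + 29.16 + 4.84 + 14.44 = 128.48
s = √(128.48/7) = √18.3543 ≈ 4.28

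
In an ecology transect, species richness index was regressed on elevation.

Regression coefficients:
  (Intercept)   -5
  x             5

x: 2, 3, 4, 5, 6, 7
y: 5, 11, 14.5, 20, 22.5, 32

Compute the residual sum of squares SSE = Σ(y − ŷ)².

x=2: ŷ = -5 + 5·2 = 5; e = 5 − 5 = 0
x=3: ŷ = -5 + 5·3 = 10; e = 11 − 10 = 1
x=4: ŷ = -5 + 5·4 = 15; e = 14.5 − 15 = -0.5
x=5: ŷ = -5 + 5·5 = 20; e = 20 − 20 = 0
x=6: ŷ = -5 + 5·6 = 25; e = 22.5 − 25 = -2.5
x=7: ŷ = -5 + 5·7 = 30; e = 32 − 30 = 2
SSE = 0 + 1 + 0.25 + 0 + 6.25 + 4 = 11.5

SSE = 11.5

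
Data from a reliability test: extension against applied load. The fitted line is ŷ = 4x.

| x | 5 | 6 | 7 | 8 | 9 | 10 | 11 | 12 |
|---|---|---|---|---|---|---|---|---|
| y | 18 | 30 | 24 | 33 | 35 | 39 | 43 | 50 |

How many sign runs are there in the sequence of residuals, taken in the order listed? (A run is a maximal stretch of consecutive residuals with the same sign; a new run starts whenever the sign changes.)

6 runs

x=5: ŷ = 4·5 = 20; r = 18 − 20 = -2
x=6: ŷ = 4·6 = 24; r = 30 − 24 = 6
x=7: ŷ = 4·7 = 28; r = 24 − 28 = -4
x=8: ŷ = 4·8 = 32; r = 33 − 32 = 1
x=9: ŷ = 4·9 = 36; r = 35 − 36 = -1
x=10: ŷ = 4·10 = 40; r = 39 − 40 = -1
x=11: ŷ = 4·11 = 44; r = 43 − 44 = -1
x=12: ŷ = 4·12 = 48; r = 50 − 48 = 2
Signs: − + − + − − − +
Runs: −×1, +×1, −×1, +×1, −×3, +×1 → 6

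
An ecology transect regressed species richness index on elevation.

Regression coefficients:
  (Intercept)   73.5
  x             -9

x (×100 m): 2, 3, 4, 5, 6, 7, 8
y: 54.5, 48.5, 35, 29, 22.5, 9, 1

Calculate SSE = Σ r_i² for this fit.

x=2: ŷ = 73.5 − 9·2 = 55.5; r = 54.5 − 55.5 = -1
x=3: ŷ = 73.5 − 9·3 = 46.5; r = 48.5 − 46.5 = 2
x=4: ŷ = 73.5 − 9·4 = 37.5; r = 35 − 37.5 = -2.5
x=5: ŷ = 73.5 − 9·5 = 28.5; r = 29 − 28.5 = 0.5
x=6: ŷ = 73.5 − 9·6 = 19.5; r = 22.5 − 19.5 = 3
x=7: ŷ = 73.5 − 9·7 = 10.5; r = 9 − 10.5 = -1.5
x=8: ŷ = 73.5 − 9·8 = 1.5; r = 1 − 1.5 = -0.5
SSE = 1 + 4 + 6.25 + 0.25 + 9 + 2.25 + 0.25 = 23

SSE = 23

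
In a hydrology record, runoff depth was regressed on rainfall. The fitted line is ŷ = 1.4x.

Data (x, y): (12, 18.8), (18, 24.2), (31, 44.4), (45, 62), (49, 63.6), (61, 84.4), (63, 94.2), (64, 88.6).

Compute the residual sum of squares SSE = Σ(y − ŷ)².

x=12: ŷ = 1.4·12 = 16.8; r = 18.8 − 16.8 = 2
x=18: ŷ = 1.4·18 = 25.2; r = 24.2 − 25.2 = -1
x=31: ŷ = 1.4·31 = 43.4; r = 44.4 − 43.4 = 1
x=45: ŷ = 1.4·45 = 63; r = 62 − 63 = -1
x=49: ŷ = 1.4·49 = 68.6; r = 63.6 − 68.6 = -5
x=61: ŷ = 1.4·61 = 85.4; r = 84.4 − 85.4 = -1
x=63: ŷ = 1.4·63 = 88.2; r = 94.2 − 88.2 = 6
x=64: ŷ = 1.4·64 = 89.6; r = 88.6 − 89.6 = -1
SSE = 4 + 1 + 1 + 1 + 25 + 1 + 36 + 1 = 70

SSE = 70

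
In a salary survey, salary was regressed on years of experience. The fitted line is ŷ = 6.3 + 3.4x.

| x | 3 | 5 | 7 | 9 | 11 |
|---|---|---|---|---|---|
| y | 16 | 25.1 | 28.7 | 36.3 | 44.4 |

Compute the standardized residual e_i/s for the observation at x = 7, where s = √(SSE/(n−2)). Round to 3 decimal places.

-0.966

x=3: ŷ = 6.3 + 3.4·3 = 16.5; e = 16 − 16.5 = -0.5
x=5: ŷ = 6.3 + 3.4·5 = 23.3; e = 25.1 − 23.3 = 1.8
x=7: ŷ = 6.3 + 3.4·7 = 30.1; e = 28.7 − 30.1 = -1.4
x=9: ŷ = 6.3 + 3.4·9 = 36.9; e = 36.3 − 36.9 = -0.6
x=11: ŷ = 6.3 + 3.4·11 = 43.7; e = 44.4 − 43.7 = 0.7
SSE = 0.25 + 3.24 + 1.96 + 0.36 + 0.49 = 6.3
s = √(6.3/3) = 1.44914
e/s = -1.4 / 1.44914 = -0.966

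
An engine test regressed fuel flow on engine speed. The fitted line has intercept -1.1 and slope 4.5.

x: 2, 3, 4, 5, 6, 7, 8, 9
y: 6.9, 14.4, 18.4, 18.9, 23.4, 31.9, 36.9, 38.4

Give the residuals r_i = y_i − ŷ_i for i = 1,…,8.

-1, 2, 1.5, -2.5, -2.5, 1.5, 2, -1

x=2: ŷ = -1.1 + 4.5·2 = 7.9; r = 6.9 − 7.9 = -1
x=3: ŷ = -1.1 + 4.5·3 = 12.4; r = 14.4 − 12.4 = 2
x=4: ŷ = -1.1 + 4.5·4 = 16.9; r = 18.4 − 16.9 = 1.5
x=5: ŷ = -1.1 + 4.5·5 = 21.4; r = 18.9 − 21.4 = -2.5
x=6: ŷ = -1.1 + 4.5·6 = 25.9; r = 23.4 − 25.9 = -2.5
x=7: ŷ = -1.1 + 4.5·7 = 30.4; r = 31.9 − 30.4 = 1.5
x=8: ŷ = -1.1 + 4.5·8 = 34.9; r = 36.9 − 34.9 = 2
x=9: ŷ = -1.1 + 4.5·9 = 39.4; r = 38.4 − 39.4 = -1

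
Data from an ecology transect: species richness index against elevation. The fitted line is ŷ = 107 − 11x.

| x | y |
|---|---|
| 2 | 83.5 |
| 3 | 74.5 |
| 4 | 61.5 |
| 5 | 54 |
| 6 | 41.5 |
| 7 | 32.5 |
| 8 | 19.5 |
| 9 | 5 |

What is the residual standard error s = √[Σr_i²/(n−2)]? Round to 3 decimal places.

s = 2.021

x=2: ŷ = 107 − 11·2 = 85; r = 83.5 − 85 = -1.5
x=3: ŷ = 107 − 11·3 = 74; r = 74.5 − 74 = 0.5
x=4: ŷ = 107 − 11·4 = 63; r = 61.5 − 63 = -1.5
x=5: ŷ = 107 − 11·5 = 52; r = 54 − 52 = 2
x=6: ŷ = 107 − 11·6 = 41; r = 41.5 − 41 = 0.5
x=7: ŷ = 107 − 11·7 = 30; r = 32.5 − 30 = 2.5
x=8: ŷ = 107 − 11·8 = 19; r = 19.5 − 19 = 0.5
x=9: ŷ = 107 − 11·9 = 8; r = 5 − 8 = -3
SSE = 2.25 + 0.25 + 2.25 + 4 + 0.25 + 6.25 + 0.25 + 9 = 24.5
s = √(24.5/6) = √4.08333 ≈ 2.021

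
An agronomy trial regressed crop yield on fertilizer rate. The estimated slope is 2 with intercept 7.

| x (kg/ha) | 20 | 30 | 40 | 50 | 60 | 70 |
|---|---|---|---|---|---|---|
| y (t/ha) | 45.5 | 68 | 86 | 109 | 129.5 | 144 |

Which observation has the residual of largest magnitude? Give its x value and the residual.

x = 70, r = -3

x=20: ŷ = 7 + 2·20 = 47; r = 45.5 − 47 = -1.5
x=30: ŷ = 7 + 2·30 = 67; r = 68 − 67 = 1
x=40: ŷ = 7 + 2·40 = 87; r = 86 − 87 = -1
x=50: ŷ = 7 + 2·50 = 107; r = 109 − 107 = 2
x=60: ŷ = 7 + 2·60 = 127; r = 129.5 − 127 = 2.5
x=70: ŷ = 7 + 2·70 = 147; r = 144 − 147 = -3
Largest |r| is 3 at x = 70, residual -3.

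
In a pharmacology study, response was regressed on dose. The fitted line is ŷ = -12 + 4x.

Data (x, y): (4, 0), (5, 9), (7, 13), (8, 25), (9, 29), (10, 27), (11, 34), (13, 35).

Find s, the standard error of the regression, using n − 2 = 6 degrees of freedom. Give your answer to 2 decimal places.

x=4: ŷ = -12 + 4·4 = 4; r = 0 − 4 = -4
x=5: ŷ = -12 + 4·5 = 8; r = 9 − 8 = 1
x=7: ŷ = -12 + 4·7 = 16; r = 13 − 16 = -3
x=8: ŷ = -12 + 4·8 = 20; r = 25 − 20 = 5
x=9: ŷ = -12 + 4·9 = 24; r = 29 − 24 = 5
x=10: ŷ = -12 + 4·10 = 28; r = 27 − 28 = -1
x=11: ŷ = -12 + 4·11 = 32; r = 34 − 32 = 2
x=13: ŷ = -12 + 4·13 = 40; r = 35 − 40 = -5
SSE = 16 + 1 + 9 + 25 + 25 + 1 + 4 + 25 = 106
s = √(106/6) = √17.6667 ≈ 4.20

s = 4.20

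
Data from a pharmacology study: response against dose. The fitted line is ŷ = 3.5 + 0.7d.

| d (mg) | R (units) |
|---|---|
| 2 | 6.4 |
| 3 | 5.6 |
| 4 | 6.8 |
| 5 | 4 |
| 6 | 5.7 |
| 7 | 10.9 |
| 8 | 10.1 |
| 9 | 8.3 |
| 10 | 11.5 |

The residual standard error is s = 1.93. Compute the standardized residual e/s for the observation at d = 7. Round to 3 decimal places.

ŷ = 3.5 + 0.7·7 = 8.4
e = 10.9 − 8.4 = 2.5
e/s = 2.5 / 1.93 = 1.295

1.295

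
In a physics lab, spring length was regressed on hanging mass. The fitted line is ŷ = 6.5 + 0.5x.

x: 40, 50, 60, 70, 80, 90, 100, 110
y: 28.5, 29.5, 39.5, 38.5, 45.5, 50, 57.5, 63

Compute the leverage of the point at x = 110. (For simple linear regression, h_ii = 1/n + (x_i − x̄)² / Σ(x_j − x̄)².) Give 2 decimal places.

x̄ = (40 + 50 + 60 + 70 + 80 + 90 + 100 + 110)/8 = 75
Σ(x − x̄)² = 1225 + 625 + 225 + 25 + 25 + 225 + 625 + 1225 = 4200
h = 1/8 + (35)²/4200 = 0.125 + 0.291667 = 0.42

h = 0.42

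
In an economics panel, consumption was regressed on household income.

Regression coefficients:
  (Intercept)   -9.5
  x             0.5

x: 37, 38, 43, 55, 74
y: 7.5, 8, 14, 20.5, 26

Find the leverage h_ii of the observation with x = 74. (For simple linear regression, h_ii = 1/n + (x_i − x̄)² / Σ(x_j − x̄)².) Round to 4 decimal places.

x̄ = (37 + 38 + 43 + 55 + 74)/5 = 49.4
Σ(x − x̄)² = 153.76 + 129.96 + 40.96 + 31.36 + 605.16 = 961.2
h = 1/5 + (24.6)²/961.2 = 0.2 + 0.629588 = 0.8296

h = 0.8296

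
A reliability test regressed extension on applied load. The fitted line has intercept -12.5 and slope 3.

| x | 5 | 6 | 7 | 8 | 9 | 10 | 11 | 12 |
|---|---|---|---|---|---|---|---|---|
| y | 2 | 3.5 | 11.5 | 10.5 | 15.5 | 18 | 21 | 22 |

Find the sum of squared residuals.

x=5: ŷ = -12.5 + 3·5 = 2.5; r = 2 − 2.5 = -0.5
x=6: ŷ = -12.5 + 3·6 = 5.5; r = 3.5 − 5.5 = -2
x=7: ŷ = -12.5 + 3·7 = 8.5; r = 11.5 − 8.5 = 3
x=8: ŷ = -12.5 + 3·8 = 11.5; r = 10.5 − 11.5 = -1
x=9: ŷ = -12.5 + 3·9 = 14.5; r = 15.5 − 14.5 = 1
x=10: ŷ = -12.5 + 3·10 = 17.5; r = 18 − 17.5 = 0.5
x=11: ŷ = -12.5 + 3·11 = 20.5; r = 21 − 20.5 = 0.5
x=12: ŷ = -12.5 + 3·12 = 23.5; r = 22 − 23.5 = -1.5
SSE = 0.25 + 4 + 9 + 1 + 1 + 0.25 + 0.25 + 2.25 = 18

SSE = 18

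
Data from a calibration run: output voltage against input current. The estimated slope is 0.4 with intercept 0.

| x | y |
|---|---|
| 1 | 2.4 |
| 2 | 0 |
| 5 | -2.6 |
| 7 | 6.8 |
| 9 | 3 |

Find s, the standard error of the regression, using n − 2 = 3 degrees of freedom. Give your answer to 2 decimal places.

x=1: ŷ = 0.4·1 = 0.4; e = 2.4 − 0.4 = 2
x=2: ŷ = 0.4·2 = 0.8; e = 0 − 0.8 = -0.8
x=5: ŷ = 0.4·5 = 2; e = -2.6 − 2 = -4.6
x=7: ŷ = 0.4·7 = 2.8; e = 6.8 − 2.8 = 4
x=9: ŷ = 0.4·9 = 3.6; e = 3 − 3.6 = -0.6
SSE = 4 + 0.64 + 21.16 + 16 + 0.36 = 42.16
s = √(42.16/3) = √14.0533 ≈ 3.75

s = 3.75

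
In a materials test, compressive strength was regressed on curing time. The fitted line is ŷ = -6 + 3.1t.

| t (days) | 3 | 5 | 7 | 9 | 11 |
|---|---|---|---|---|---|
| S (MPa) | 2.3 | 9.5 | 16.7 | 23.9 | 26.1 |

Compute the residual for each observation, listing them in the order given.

-1, 0, 1, 2, -2

t=3: ŷ = -6 + 3.1·3 = 3.3; r = 2.3 − 3.3 = -1
t=5: ŷ = -6 + 3.1·5 = 9.5; r = 9.5 − 9.5 = 0
t=7: ŷ = -6 + 3.1·7 = 15.7; r = 16.7 − 15.7 = 1
t=9: ŷ = -6 + 3.1·9 = 21.9; r = 23.9 − 21.9 = 2
t=11: ŷ = -6 + 3.1·11 = 28.1; r = 26.1 − 28.1 = -2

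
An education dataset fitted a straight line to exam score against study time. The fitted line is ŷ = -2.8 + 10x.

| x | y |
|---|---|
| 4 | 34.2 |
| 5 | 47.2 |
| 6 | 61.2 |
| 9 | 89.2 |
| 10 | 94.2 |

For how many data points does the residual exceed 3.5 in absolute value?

x=4: ŷ = -2.8 + 10·4 = 37.2; e = 34.2 − 37.2 = -3
x=5: ŷ = -2.8 + 10·5 = 47.2; e = 47.2 − 47.2 = 0
x=6: ŷ = -2.8 + 10·6 = 57.2; e = 61.2 − 57.2 = 4
x=9: ŷ = -2.8 + 10·9 = 87.2; e = 89.2 − 87.2 = 2
x=10: ŷ = -2.8 + 10·10 = 97.2; e = 94.2 − 97.2 = -3
|e| > 3.5: x=6 (|e|=4) → 1

1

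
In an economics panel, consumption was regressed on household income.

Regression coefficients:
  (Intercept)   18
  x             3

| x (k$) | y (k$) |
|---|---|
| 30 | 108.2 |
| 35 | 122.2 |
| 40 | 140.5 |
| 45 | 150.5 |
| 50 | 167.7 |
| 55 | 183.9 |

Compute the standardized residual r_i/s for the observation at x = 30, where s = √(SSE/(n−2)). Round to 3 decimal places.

0.107

x=30: ŷ = 18 + 3·30 = 108; r = 108.2 − 108 = 0.2
x=35: ŷ = 18 + 3·35 = 123; r = 122.2 − 123 = -0.8
x=40: ŷ = 18 + 3·40 = 138; r = 140.5 − 138 = 2.5
x=45: ŷ = 18 + 3·45 = 153; r = 150.5 − 153 = -2.5
x=50: ŷ = 18 + 3·50 = 168; r = 167.7 − 168 = -0.3
x=55: ŷ = 18 + 3·55 = 183; r = 183.9 − 183 = 0.9
SSE = 0.04 + 0.64 + 6.25 + 6.25 + 0.09 + 0.81 = 14.08
s = √(14.08/4) = 1.87617
r/s = 0.2 / 1.87617 = 0.107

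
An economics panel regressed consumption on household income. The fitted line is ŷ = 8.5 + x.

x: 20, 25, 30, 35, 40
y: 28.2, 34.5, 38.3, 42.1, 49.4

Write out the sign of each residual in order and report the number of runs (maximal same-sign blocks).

x=20: ŷ = 8.5 + 20 = 28.5; e = 28.2 − 28.5 = -0.3
x=25: ŷ = 8.5 + 25 = 33.5; e = 34.5 − 33.5 = 1
x=30: ŷ = 8.5 + 30 = 38.5; e = 38.3 − 38.5 = -0.2
x=35: ŷ = 8.5 + 35 = 43.5; e = 42.1 − 43.5 = -1.4
x=40: ŷ = 8.5 + 40 = 48.5; e = 49.4 − 48.5 = 0.9
Signs: − + − − +
Runs: −×1, +×1, −×2, +×1 → 4

4 runs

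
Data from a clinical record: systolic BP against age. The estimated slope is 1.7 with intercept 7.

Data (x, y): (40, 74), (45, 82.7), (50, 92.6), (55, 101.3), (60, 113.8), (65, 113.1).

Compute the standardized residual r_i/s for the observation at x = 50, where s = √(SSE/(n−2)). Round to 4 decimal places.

0.1788

x=40: ŷ = 7 + 1.7·40 = 75; r = 74 − 75 = -1
x=45: ŷ = 7 + 1.7·45 = 83.5; r = 82.7 − 83.5 = -0.8
x=50: ŷ = 7 + 1.7·50 = 92; r = 92.6 − 92 = 0.6
x=55: ŷ = 7 + 1.7·55 = 100.5; r = 101.3 − 100.5 = 0.8
x=60: ŷ = 7 + 1.7·60 = 109; r = 113.8 − 109 = 4.8
x=65: ŷ = 7 + 1.7·65 = 117.5; r = 113.1 − 117.5 = -4.4
SSE = 1 + 0.64 + 0.36 + 0.64 + 23.04 + 19.36 = 45.04
s = √(45.04/4) = 3.35559
r/s = 0.6 / 3.35559 = 0.1788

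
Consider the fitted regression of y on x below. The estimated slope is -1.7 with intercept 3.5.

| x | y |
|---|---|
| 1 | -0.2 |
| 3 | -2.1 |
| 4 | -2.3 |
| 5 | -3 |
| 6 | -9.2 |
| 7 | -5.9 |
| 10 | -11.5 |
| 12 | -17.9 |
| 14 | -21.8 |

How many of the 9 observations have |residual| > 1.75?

5

x=1: ŷ = 3.5 − 1.7·1 = 1.8; r = -0.2 − 1.8 = -2
x=3: ŷ = 3.5 − 1.7·3 = -1.6; r = -2.1 − (-1.6) = -0.5
x=4: ŷ = 3.5 − 1.7·4 = -3.3; r = -2.3 − (-3.3) = 1
x=5: ŷ = 3.5 − 1.7·5 = -5; r = -3 − (-5) = 2
x=6: ŷ = 3.5 − 1.7·6 = -6.7; r = -9.2 − (-6.7) = -2.5
x=7: ŷ = 3.5 − 1.7·7 = -8.4; r = -5.9 − (-8.4) = 2.5
x=10: ŷ = 3.5 − 1.7·10 = -13.5; r = -11.5 − (-13.5) = 2
x=12: ŷ = 3.5 − 1.7·12 = -16.9; r = -17.9 − (-16.9) = -1
x=14: ŷ = 3.5 − 1.7·14 = -20.3; r = -21.8 − (-20.3) = -1.5
|r| > 1.75: x=1 (|r|=2), x=5 (|r|=2), x=6 (|r|=2.5), x=7 (|r|=2.5), x=10 (|r|=2) → 5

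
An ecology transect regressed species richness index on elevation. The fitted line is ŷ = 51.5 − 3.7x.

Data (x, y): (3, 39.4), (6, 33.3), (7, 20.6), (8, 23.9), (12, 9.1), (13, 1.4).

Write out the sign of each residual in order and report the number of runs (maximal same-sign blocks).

5 runs

x=3: ŷ = 51.5 − 3.7·3 = 40.4; e = 39.4 − 40.4 = -1
x=6: ŷ = 51.5 − 3.7·6 = 29.3; e = 33.3 − 29.3 = 4
x=7: ŷ = 51.5 − 3.7·7 = 25.6; e = 20.6 − 25.6 = -5
x=8: ŷ = 51.5 − 3.7·8 = 21.9; e = 23.9 − 21.9 = 2
x=12: ŷ = 51.5 − 3.7·12 = 7.1; e = 9.1 − 7.1 = 2
x=13: ŷ = 51.5 − 3.7·13 = 3.4; e = 1.4 − 3.4 = -2
Signs: − + − + + −
Runs: −×1, +×1, −×1, +×2, −×1 → 5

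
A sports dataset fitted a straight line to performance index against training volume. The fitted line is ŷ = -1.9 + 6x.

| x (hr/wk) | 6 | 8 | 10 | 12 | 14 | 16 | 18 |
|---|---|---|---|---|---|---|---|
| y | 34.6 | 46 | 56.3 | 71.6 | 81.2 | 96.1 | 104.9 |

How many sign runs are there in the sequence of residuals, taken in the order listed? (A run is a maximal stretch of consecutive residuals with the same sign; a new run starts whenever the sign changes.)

x=6: ŷ = -1.9 + 6·6 = 34.1; e = 34.6 − 34.1 = 0.5
x=8: ŷ = -1.9 + 6·8 = 46.1; e = 46 − 46.1 = -0.1
x=10: ŷ = -1.9 + 6·10 = 58.1; e = 56.3 − 58.1 = -1.8
x=12: ŷ = -1.9 + 6·12 = 70.1; e = 71.6 − 70.1 = 1.5
x=14: ŷ = -1.9 + 6·14 = 82.1; e = 81.2 − 82.1 = -0.9
x=16: ŷ = -1.9 + 6·16 = 94.1; e = 96.1 − 94.1 = 2
x=18: ŷ = -1.9 + 6·18 = 106.1; e = 104.9 − 106.1 = -1.2
Signs: + − − + − + −
Runs: +×1, −×2, +×1, −×1, +×1, −×1 → 6

6 runs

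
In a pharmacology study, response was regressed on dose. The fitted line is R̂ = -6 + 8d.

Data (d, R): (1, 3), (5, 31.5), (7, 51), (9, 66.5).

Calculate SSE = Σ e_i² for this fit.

d=1: R̂ = -6 + 8·1 = 2; e = 3 − 2 = 1
d=5: R̂ = -6 + 8·5 = 34; e = 31.5 − 34 = -2.5
d=7: R̂ = -6 + 8·7 = 50; e = 51 − 50 = 1
d=9: R̂ = -6 + 8·9 = 66; e = 66.5 − 66 = 0.5
SSE = 1 + 6.25 + 1 + 0.25 = 8.5

SSE = 8.5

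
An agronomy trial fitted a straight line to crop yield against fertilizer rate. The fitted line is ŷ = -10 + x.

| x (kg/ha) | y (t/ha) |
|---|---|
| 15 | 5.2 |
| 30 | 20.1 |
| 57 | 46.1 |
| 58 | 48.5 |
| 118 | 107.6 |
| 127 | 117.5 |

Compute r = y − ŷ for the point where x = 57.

ŷ = -10 + 57 = 47
r = 46.1 − 47 = -0.9

r = -0.9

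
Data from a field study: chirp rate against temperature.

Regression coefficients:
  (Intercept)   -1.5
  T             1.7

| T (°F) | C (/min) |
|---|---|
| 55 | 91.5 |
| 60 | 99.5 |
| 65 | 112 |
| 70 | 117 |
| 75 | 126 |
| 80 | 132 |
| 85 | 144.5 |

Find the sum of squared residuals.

SSE = 19

T=55: ŷ = -1.5 + 1.7·55 = 92; e = 91.5 − 92 = -0.5
T=60: ŷ = -1.5 + 1.7·60 = 100.5; e = 99.5 − 100.5 = -1
T=65: ŷ = -1.5 + 1.7·65 = 109; e = 112 − 109 = 3
T=70: ŷ = -1.5 + 1.7·70 = 117.5; e = 117 − 117.5 = -0.5
T=75: ŷ = -1.5 + 1.7·75 = 126; e = 126 − 126 = 0
T=80: ŷ = -1.5 + 1.7·80 = 134.5; e = 132 − 134.5 = -2.5
T=85: ŷ = -1.5 + 1.7·85 = 143; e = 144.5 − 143 = 1.5
SSE = 0.25 + 1 + 9 + 0.25 + 0 + 6.25 + 2.25 = 19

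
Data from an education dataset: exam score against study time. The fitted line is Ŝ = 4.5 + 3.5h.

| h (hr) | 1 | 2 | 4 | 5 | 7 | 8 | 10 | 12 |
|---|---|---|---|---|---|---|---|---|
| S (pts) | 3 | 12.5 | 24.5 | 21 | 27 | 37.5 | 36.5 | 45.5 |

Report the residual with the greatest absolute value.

h=1: Ŝ = 4.5 + 3.5·1 = 8; r = 3 − 8 = -5
h=2: Ŝ = 4.5 + 3.5·2 = 11.5; r = 12.5 − 11.5 = 1
h=4: Ŝ = 4.5 + 3.5·4 = 18.5; r = 24.5 − 18.5 = 6
h=5: Ŝ = 4.5 + 3.5·5 = 22; r = 21 − 22 = -1
h=7: Ŝ = 4.5 + 3.5·7 = 29; r = 27 − 29 = -2
h=8: Ŝ = 4.5 + 3.5·8 = 32.5; r = 37.5 − 32.5 = 5
h=10: Ŝ = 4.5 + 3.5·10 = 39.5; r = 36.5 − 39.5 = -3
h=12: Ŝ = 4.5 + 3.5·12 = 46.5; r = 45.5 − 46.5 = -1
Largest |r| is 6 at h = 4, residual 6.

r = 6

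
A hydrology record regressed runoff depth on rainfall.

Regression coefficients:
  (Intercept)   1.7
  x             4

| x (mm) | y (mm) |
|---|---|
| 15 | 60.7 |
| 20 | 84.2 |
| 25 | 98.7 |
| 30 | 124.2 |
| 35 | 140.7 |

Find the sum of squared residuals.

SSE = 23.5

x=15: ŷ = 1.7 + 4·15 = 61.7; r = 60.7 − 61.7 = -1
x=20: ŷ = 1.7 + 4·20 = 81.7; r = 84.2 − 81.7 = 2.5
x=25: ŷ = 1.7 + 4·25 = 101.7; r = 98.7 − 101.7 = -3
x=30: ŷ = 1.7 + 4·30 = 121.7; r = 124.2 − 121.7 = 2.5
x=35: ŷ = 1.7 + 4·35 = 141.7; r = 140.7 − 141.7 = -1
SSE = 1 + 6.25 + 9 + 6.25 + 1 = 23.5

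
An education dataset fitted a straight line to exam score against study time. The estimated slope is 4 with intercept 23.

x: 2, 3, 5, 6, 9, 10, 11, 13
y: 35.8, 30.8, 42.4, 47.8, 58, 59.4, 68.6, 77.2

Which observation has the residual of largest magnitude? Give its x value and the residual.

x = 2, e = 4.8

x=2: ŷ = 23 + 4·2 = 31; e = 35.8 − 31 = 4.8
x=3: ŷ = 23 + 4·3 = 35; e = 30.8 − 35 = -4.2
x=5: ŷ = 23 + 4·5 = 43; e = 42.4 − 43 = -0.6
x=6: ŷ = 23 + 4·6 = 47; e = 47.8 − 47 = 0.8
x=9: ŷ = 23 + 4·9 = 59; e = 58 − 59 = -1
x=10: ŷ = 23 + 4·10 = 63; e = 59.4 − 63 = -3.6
x=11: ŷ = 23 + 4·11 = 67; e = 68.6 − 67 = 1.6
x=13: ŷ = 23 + 4·13 = 75; e = 77.2 − 75 = 2.2
Largest |e| is 4.8 at x = 2, residual 4.8.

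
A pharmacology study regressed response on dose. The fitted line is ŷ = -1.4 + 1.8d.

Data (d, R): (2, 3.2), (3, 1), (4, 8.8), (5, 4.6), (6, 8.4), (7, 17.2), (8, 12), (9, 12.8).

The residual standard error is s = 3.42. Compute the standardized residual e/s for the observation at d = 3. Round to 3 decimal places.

ŷ = -1.4 + 1.8·3 = 4
e = 1 − 4 = -3
e/s = -3 / 3.42 = -0.877

-0.877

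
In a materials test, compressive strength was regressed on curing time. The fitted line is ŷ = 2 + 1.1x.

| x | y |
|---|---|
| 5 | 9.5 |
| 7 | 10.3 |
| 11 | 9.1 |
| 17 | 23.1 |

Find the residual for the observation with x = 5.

ŷ = 2 + 1.1·5 = 7.5
e = 9.5 − 7.5 = 2

e = 2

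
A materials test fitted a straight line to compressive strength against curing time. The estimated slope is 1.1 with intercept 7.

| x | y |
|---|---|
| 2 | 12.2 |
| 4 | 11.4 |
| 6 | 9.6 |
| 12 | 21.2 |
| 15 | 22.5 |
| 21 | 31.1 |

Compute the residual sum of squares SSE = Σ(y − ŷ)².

x=2: ŷ = 7 + 1.1·2 = 9.2; e = 12.2 − 9.2 = 3
x=4: ŷ = 7 + 1.1·4 = 11.4; e = 11.4 − 11.4 = 0
x=6: ŷ = 7 + 1.1·6 = 13.6; e = 9.6 − 13.6 = -4
x=12: ŷ = 7 + 1.1·12 = 20.2; e = 21.2 − 20.2 = 1
x=15: ŷ = 7 + 1.1·15 = 23.5; e = 22.5 − 23.5 = -1
x=21: ŷ = 7 + 1.1·21 = 30.1; e = 31.1 − 30.1 = 1
SSE = 9 + 0 + 16 + 1 + 1 + 1 = 28

SSE = 28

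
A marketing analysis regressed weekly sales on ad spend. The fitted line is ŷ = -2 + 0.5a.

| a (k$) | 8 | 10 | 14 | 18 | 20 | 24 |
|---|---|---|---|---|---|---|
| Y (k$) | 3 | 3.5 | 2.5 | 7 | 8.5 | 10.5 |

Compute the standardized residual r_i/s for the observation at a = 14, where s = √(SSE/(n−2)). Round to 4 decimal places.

-1.7678

a=8: ŷ = -2 + 0.5·8 = 2; r = 3 − 2 = 1
a=10: ŷ = -2 + 0.5·10 = 3; r = 3.5 − 3 = 0.5
a=14: ŷ = -2 + 0.5·14 = 5; r = 2.5 − 5 = -2.5
a=18: ŷ = -2 + 0.5·18 = 7; r = 7 − 7 = 0
a=20: ŷ = -2 + 0.5·20 = 8; r = 8.5 − 8 = 0.5
a=24: ŷ = -2 + 0.5·24 = 10; r = 10.5 − 10 = 0.5
SSE = 1 + 0.25 + 6.25 + 0 + 0.25 + 0.25 = 8
s = √(8/4) = 1.41421
r/s = -2.5 / 1.41421 = -1.7678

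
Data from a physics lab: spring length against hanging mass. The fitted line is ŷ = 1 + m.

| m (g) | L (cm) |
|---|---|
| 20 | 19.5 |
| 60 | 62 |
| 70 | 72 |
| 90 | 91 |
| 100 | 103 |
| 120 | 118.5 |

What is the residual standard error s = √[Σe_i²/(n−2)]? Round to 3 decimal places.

s = 1.904

m=20: ŷ = 1 + 20 = 21; e = 19.5 − 21 = -1.5
m=60: ŷ = 1 + 60 = 61; e = 62 − 61 = 1
m=70: ŷ = 1 + 70 = 71; e = 72 − 71 = 1
m=90: ŷ = 1 + 90 = 91; e = 91 − 91 = 0
m=100: ŷ = 1 + 100 = 101; e = 103 − 101 = 2
m=120: ŷ = 1 + 120 = 121; e = 118.5 − 121 = -2.5
SSE = 2.25 + 1 + 1 + 0 + 4 + 6.25 = 14.5
s = √(14.5/4) = √3.625 ≈ 1.904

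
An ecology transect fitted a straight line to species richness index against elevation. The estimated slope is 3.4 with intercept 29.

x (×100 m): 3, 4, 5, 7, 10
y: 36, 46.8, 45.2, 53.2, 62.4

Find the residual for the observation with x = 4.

e = 4.2

ŷ = 29 + 3.4·4 = 42.6
e = 46.8 − 42.6 = 4.2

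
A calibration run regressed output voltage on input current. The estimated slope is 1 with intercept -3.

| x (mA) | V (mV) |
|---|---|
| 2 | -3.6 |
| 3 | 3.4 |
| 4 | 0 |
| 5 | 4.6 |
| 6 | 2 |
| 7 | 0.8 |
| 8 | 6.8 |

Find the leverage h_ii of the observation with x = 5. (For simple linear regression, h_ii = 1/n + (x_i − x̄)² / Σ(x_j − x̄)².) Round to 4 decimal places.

x̄ = (2 + 3 + 4 + 5 + 6 + 7 + 8)/7 = 5
Σ(x − x̄)² = 9 + 4 + 1 + 0 + 1 + 4 + 9 = 28
h = 1/7 + (0)²/28 = 0.142857 + 0 = 0.1429

h = 0.1429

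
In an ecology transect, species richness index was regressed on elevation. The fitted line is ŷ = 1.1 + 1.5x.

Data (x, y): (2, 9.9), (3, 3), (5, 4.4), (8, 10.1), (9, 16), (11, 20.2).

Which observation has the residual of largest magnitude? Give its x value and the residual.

x=2: ŷ = 1.1 + 1.5·2 = 4.1; r = 9.9 − 4.1 = 5.8
x=3: ŷ = 1.1 + 1.5·3 = 5.6; r = 3 − 5.6 = -2.6
x=5: ŷ = 1.1 + 1.5·5 = 8.6; r = 4.4 − 8.6 = -4.2
x=8: ŷ = 1.1 + 1.5·8 = 13.1; r = 10.1 − 13.1 = -3
x=9: ŷ = 1.1 + 1.5·9 = 14.6; r = 16 − 14.6 = 1.4
x=11: ŷ = 1.1 + 1.5·11 = 17.6; r = 20.2 − 17.6 = 2.6
Largest |r| is 5.8 at x = 2, residual 5.8.

x = 2, r = 5.8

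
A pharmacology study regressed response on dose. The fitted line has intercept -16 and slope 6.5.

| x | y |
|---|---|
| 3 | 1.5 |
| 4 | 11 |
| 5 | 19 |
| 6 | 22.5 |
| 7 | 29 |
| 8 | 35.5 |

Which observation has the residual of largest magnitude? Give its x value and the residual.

x = 5, e = 2.5

x=3: ŷ = -16 + 6.5·3 = 3.5; e = 1.5 − 3.5 = -2
x=4: ŷ = -16 + 6.5·4 = 10; e = 11 − 10 = 1
x=5: ŷ = -16 + 6.5·5 = 16.5; e = 19 − 16.5 = 2.5
x=6: ŷ = -16 + 6.5·6 = 23; e = 22.5 − 23 = -0.5
x=7: ŷ = -16 + 6.5·7 = 29.5; e = 29 − 29.5 = -0.5
x=8: ŷ = -16 + 6.5·8 = 36; e = 35.5 − 36 = -0.5
Largest |e| is 2.5 at x = 5, residual 2.5.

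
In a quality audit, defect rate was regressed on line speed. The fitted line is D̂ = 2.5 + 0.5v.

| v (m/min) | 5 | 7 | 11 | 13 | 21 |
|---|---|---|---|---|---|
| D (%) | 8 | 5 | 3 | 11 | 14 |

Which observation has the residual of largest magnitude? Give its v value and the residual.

v=5: D̂ = 2.5 + 0.5·5 = 5; r = 8 − 5 = 3
v=7: D̂ = 2.5 + 0.5·7 = 6; r = 5 − 6 = -1
v=11: D̂ = 2.5 + 0.5·11 = 8; r = 3 − 8 = -5
v=13: D̂ = 2.5 + 0.5·13 = 9; r = 11 − 9 = 2
v=21: D̂ = 2.5 + 0.5·21 = 13; r = 14 − 13 = 1
Largest |r| is 5 at v = 11, residual -5.

v = 11, r = -5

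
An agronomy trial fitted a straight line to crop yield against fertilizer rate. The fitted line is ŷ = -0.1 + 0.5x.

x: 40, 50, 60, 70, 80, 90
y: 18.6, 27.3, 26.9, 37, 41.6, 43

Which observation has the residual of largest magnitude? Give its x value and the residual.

x=40: ŷ = -0.1 + 0.5·40 = 19.9; r = 18.6 − 19.9 = -1.3
x=50: ŷ = -0.1 + 0.5·50 = 24.9; r = 27.3 − 24.9 = 2.4
x=60: ŷ = -0.1 + 0.5·60 = 29.9; r = 26.9 − 29.9 = -3
x=70: ŷ = -0.1 + 0.5·70 = 34.9; r = 37 − 34.9 = 2.1
x=80: ŷ = -0.1 + 0.5·80 = 39.9; r = 41.6 − 39.9 = 1.7
x=90: ŷ = -0.1 + 0.5·90 = 44.9; r = 43 − 44.9 = -1.9
Largest |r| is 3 at x = 60, residual -3.

x = 60, r = -3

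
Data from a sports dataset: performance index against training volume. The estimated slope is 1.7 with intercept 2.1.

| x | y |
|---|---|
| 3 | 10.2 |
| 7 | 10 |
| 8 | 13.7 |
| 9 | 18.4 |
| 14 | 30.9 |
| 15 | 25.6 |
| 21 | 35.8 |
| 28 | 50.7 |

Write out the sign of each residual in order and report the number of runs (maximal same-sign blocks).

x=3: ŷ = 2.1 + 1.7·3 = 7.2; e = 10.2 − 7.2 = 3
x=7: ŷ = 2.1 + 1.7·7 = 14; e = 10 − 14 = -4
x=8: ŷ = 2.1 + 1.7·8 = 15.7; e = 13.7 − 15.7 = -2
x=9: ŷ = 2.1 + 1.7·9 = 17.4; e = 18.4 − 17.4 = 1
x=14: ŷ = 2.1 + 1.7·14 = 25.9; e = 30.9 − 25.9 = 5
x=15: ŷ = 2.1 + 1.7·15 = 27.6; e = 25.6 − 27.6 = -2
x=21: ŷ = 2.1 + 1.7·21 = 37.8; e = 35.8 − 37.8 = -2
x=28: ŷ = 2.1 + 1.7·28 = 49.7; e = 50.7 − 49.7 = 1
Signs: + − − + + − − +
Runs: +×1, −×2, +×2, −×2, +×1 → 5

5 runs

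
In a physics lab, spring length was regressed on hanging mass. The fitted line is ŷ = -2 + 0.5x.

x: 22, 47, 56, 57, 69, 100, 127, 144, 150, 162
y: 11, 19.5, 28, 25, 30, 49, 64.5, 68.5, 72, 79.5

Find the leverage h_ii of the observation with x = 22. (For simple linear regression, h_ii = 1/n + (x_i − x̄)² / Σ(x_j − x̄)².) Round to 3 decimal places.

h = 0.330

x̄ = (22 + 47 + 56 + 57 + 69 + 100 + 127 + 144 + 150 + 162)/10 = 93.4
Σ(x − x̄)² = 5097.96 + 2152.96 + 1398.76 + 1324.96 + 595.36 + 43.56 + 1128.96 + 2560.36 + 3203.56 + 4705.96 = 22212.4
h = 1/10 + (-71.4)²/22212.4 = 0.1 + 0.22951 = 0.330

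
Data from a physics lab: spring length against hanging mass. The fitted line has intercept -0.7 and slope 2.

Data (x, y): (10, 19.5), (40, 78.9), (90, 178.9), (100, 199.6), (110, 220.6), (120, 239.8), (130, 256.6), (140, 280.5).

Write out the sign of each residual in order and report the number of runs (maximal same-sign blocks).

x=10: ŷ = -0.7 + 2·10 = 19.3; e = 19.5 − 19.3 = 0.2
x=40: ŷ = -0.7 + 2·40 = 79.3; e = 78.9 − 79.3 = -0.4
x=90: ŷ = -0.7 + 2·90 = 179.3; e = 178.9 − 179.3 = -0.4
x=100: ŷ = -0.7 + 2·100 = 199.3; e = 199.6 − 199.3 = 0.3
x=110: ŷ = -0.7 + 2·110 = 219.3; e = 220.6 − 219.3 = 1.3
x=120: ŷ = -0.7 + 2·120 = 239.3; e = 239.8 − 239.3 = 0.5
x=130: ŷ = -0.7 + 2·130 = 259.3; e = 256.6 − 259.3 = -2.7
x=140: ŷ = -0.7 + 2·140 = 279.3; e = 280.5 − 279.3 = 1.2
Signs: + − − + + + − +
Runs: +×1, −×2, +×3, −×1, +×1 → 5

5 runs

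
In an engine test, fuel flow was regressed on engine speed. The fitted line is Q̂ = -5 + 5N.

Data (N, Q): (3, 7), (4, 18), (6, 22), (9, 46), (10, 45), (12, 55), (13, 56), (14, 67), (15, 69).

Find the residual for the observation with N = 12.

e = 0

Q̂ = -5 + 5·12 = 55
e = 55 − 55 = 0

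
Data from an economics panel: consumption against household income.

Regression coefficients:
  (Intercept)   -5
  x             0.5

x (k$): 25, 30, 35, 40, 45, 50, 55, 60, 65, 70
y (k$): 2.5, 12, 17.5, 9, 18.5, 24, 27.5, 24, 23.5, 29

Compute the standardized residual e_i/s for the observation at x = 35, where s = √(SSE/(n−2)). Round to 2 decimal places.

1.15

x=25: ŷ = -5 + 0.5·25 = 7.5; e = 2.5 − 7.5 = -5
x=30: ŷ = -5 + 0.5·30 = 10; e = 12 − 10 = 2
x=35: ŷ = -5 + 0.5·35 = 12.5; e = 17.5 − 12.5 = 5
x=40: ŷ = -5 + 0.5·40 = 15; e = 9 − 15 = -6
x=45: ŷ = -5 + 0.5·45 = 17.5; e = 18.5 − 17.5 = 1
x=50: ŷ = -5 + 0.5·50 = 20; e = 24 − 20 = 4
x=55: ŷ = -5 + 0.5·55 = 22.5; e = 27.5 − 22.5 = 5
x=60: ŷ = -5 + 0.5·60 = 25; e = 24 − 25 = -1
x=65: ŷ = -5 + 0.5·65 = 27.5; e = 23.5 − 27.5 = -4
x=70: ŷ = -5 + 0.5·70 = 30; e = 29 − 30 = -1
SSE = 25 + 4 + 25 + 36 + 1 + 16 + 25 + 1 + 16 + 1 = 150
s = √(150/8) = 4.33013
e/s = 5 / 4.33013 = 1.15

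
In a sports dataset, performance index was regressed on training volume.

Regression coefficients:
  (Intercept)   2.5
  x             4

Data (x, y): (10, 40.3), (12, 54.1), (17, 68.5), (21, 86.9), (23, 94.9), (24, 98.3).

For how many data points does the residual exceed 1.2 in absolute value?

x=10: ŷ = 2.5 + 4·10 = 42.5; e = 40.3 − 42.5 = -2.2
x=12: ŷ = 2.5 + 4·12 = 50.5; e = 54.1 − 50.5 = 3.6
x=17: ŷ = 2.5 + 4·17 = 70.5; e = 68.5 − 70.5 = -2
x=21: ŷ = 2.5 + 4·21 = 86.5; e = 86.9 − 86.5 = 0.4
x=23: ŷ = 2.5 + 4·23 = 94.5; e = 94.9 − 94.5 = 0.4
x=24: ŷ = 2.5 + 4·24 = 98.5; e = 98.3 − 98.5 = -0.2
|e| > 1.2: x=10 (|e|=2.2), x=12 (|e|=3.6), x=17 (|e|=2) → 3

3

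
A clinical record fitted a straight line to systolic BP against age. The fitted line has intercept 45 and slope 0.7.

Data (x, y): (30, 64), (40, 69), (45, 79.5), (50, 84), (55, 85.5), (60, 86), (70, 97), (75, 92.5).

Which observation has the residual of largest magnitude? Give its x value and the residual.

x=30: ŷ = 45 + 0.7·30 = 66; r = 64 − 66 = -2
x=40: ŷ = 45 + 0.7·40 = 73; r = 69 − 73 = -4
x=45: ŷ = 45 + 0.7·45 = 76.5; r = 79.5 − 76.5 = 3
x=50: ŷ = 45 + 0.7·50 = 80; r = 84 − 80 = 4
x=55: ŷ = 45 + 0.7·55 = 83.5; r = 85.5 − 83.5 = 2
x=60: ŷ = 45 + 0.7·60 = 87; r = 86 − 87 = -1
x=70: ŷ = 45 + 0.7·70 = 94; r = 97 − 94 = 3
x=75: ŷ = 45 + 0.7·75 = 97.5; r = 92.5 − 97.5 = -5
Largest |r| is 5 at x = 75, residual -5.

x = 75, r = -5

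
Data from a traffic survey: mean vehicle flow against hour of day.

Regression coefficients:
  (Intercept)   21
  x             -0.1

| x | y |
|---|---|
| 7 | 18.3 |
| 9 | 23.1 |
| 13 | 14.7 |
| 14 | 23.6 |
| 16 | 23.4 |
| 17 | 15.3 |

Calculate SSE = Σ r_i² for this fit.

SSE = 86

x=7: ŷ = 21 − 0.1·7 = 20.3; r = 18.3 − 20.3 = -2
x=9: ŷ = 21 − 0.1·9 = 20.1; r = 23.1 − 20.1 = 3
x=13: ŷ = 21 − 0.1·13 = 19.7; r = 14.7 − 19.7 = -5
x=14: ŷ = 21 − 0.1·14 = 19.6; r = 23.6 − 19.6 = 4
x=16: ŷ = 21 − 0.1·16 = 19.4; r = 23.4 − 19.4 = 4
x=17: ŷ = 21 − 0.1·17 = 19.3; r = 15.3 − 19.3 = -4
SSE = 4 + 9 + 25 + 16 + 16 + 16 = 86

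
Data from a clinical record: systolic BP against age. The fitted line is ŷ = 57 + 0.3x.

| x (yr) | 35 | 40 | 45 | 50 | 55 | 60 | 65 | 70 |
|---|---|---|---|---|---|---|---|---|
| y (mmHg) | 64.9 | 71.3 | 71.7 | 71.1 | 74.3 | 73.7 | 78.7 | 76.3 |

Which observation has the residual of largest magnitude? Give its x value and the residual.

x = 35, e = -2.6

x=35: ŷ = 57 + 0.3·35 = 67.5; e = 64.9 − 67.5 = -2.6
x=40: ŷ = 57 + 0.3·40 = 69; e = 71.3 − 69 = 2.3
x=45: ŷ = 57 + 0.3·45 = 70.5; e = 71.7 − 70.5 = 1.2
x=50: ŷ = 57 + 0.3·50 = 72; e = 71.1 − 72 = -0.9
x=55: ŷ = 57 + 0.3·55 = 73.5; e = 74.3 − 73.5 = 0.8
x=60: ŷ = 57 + 0.3·60 = 75; e = 73.7 − 75 = -1.3
x=65: ŷ = 57 + 0.3·65 = 76.5; e = 78.7 − 76.5 = 2.2
x=70: ŷ = 57 + 0.3·70 = 78; e = 76.3 − 78 = -1.7
Largest |e| is 2.6 at x = 35, residual -2.6.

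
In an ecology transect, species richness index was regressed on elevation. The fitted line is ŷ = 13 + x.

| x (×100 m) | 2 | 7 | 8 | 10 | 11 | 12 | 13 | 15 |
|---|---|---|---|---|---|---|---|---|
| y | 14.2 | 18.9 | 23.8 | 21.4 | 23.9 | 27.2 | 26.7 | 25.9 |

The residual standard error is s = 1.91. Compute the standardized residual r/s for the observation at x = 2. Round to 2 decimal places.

ŷ = 13 + 2 = 15
r = 14.2 − 15 = -0.8
r/s = -0.8 / 1.91 = -0.42

-0.42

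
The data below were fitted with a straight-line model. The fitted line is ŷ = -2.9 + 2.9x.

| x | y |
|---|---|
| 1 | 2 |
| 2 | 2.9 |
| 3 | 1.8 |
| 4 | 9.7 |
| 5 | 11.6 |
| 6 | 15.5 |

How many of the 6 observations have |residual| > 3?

x=1: ŷ = -2.9 + 2.9·1 = 0; e = 2 − 0 = 2
x=2: ŷ = -2.9 + 2.9·2 = 2.9; e = 2.9 − 2.9 = 0
x=3: ŷ = -2.9 + 2.9·3 = 5.8; e = 1.8 − 5.8 = -4
x=4: ŷ = -2.9 + 2.9·4 = 8.7; e = 9.7 − 8.7 = 1
x=5: ŷ = -2.9 + 2.9·5 = 11.6; e = 11.6 − 11.6 = 0
x=6: ŷ = -2.9 + 2.9·6 = 14.5; e = 15.5 − 14.5 = 1
|e| > 3: x=3 (|e|=4) → 1

1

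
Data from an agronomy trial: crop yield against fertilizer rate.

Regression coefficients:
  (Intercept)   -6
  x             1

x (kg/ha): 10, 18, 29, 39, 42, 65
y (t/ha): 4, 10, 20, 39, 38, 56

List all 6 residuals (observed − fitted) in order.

x=10: ŷ = -6 + 10 = 4; r = 4 − 4 = 0
x=18: ŷ = -6 + 18 = 12; r = 10 − 12 = -2
x=29: ŷ = -6 + 29 = 23; r = 20 − 23 = -3
x=39: ŷ = -6 + 39 = 33; r = 39 − 33 = 6
x=42: ŷ = -6 + 42 = 36; r = 38 − 36 = 2
x=65: ŷ = -6 + 65 = 59; r = 56 − 59 = -3

0, -2, -3, 6, 2, -3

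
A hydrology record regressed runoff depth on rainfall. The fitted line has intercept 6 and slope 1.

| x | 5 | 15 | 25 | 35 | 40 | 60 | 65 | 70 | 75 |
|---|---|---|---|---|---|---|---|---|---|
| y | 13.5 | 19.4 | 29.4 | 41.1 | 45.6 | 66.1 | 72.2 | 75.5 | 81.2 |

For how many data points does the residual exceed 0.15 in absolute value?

7

x=5: ŷ = 6 + 5 = 11; e = 13.5 − 11 = 2.5
x=15: ŷ = 6 + 15 = 21; e = 19.4 − 21 = -1.6
x=25: ŷ = 6 + 25 = 31; e = 29.4 − 31 = -1.6
x=35: ŷ = 6 + 35 = 41; e = 41.1 − 41 = 0.1
x=40: ŷ = 6 + 40 = 46; e = 45.6 − 46 = -0.4
x=60: ŷ = 6 + 60 = 66; e = 66.1 − 66 = 0.1
x=65: ŷ = 6 + 65 = 71; e = 72.2 − 71 = 1.2
x=70: ŷ = 6 + 70 = 76; e = 75.5 − 76 = -0.5
x=75: ŷ = 6 + 75 = 81; e = 81.2 − 81 = 0.2
|e| > 0.15: x=5 (|e|=2.5), x=15 (|e|=1.6), x=25 (|e|=1.6), x=40 (|e|=0.4), x=65 (|e|=1.2), x=70 (|e|=0.5), x=75 (|e|=0.2) → 7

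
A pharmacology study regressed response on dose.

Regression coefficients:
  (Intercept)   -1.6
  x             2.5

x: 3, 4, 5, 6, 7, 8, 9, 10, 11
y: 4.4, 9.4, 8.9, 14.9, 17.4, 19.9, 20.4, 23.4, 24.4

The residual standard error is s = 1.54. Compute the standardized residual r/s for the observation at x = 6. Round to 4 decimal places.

ŷ = -1.6 + 2.5·6 = 13.4
r = 14.9 − 13.4 = 1.5
r/s = 1.5 / 1.54 = 0.9740

0.9740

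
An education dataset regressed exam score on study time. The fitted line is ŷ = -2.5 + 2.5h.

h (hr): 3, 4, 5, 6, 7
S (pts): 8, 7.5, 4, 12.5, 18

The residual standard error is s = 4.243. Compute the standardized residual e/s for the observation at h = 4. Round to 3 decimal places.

ŷ = -2.5 + 2.5·4 = 7.5
e = 7.5 − 7.5 = 0
e/s = 0 / 4.243 = 0.000

0.000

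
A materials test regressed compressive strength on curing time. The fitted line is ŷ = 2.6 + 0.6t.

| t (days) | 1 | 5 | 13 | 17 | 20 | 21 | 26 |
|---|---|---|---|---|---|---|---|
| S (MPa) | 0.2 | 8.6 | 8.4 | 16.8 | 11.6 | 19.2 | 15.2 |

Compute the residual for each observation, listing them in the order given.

t=1: ŷ = 2.6 + 0.6·1 = 3.2; r = 0.2 − 3.2 = -3
t=5: ŷ = 2.6 + 0.6·5 = 5.6; r = 8.6 − 5.6 = 3
t=13: ŷ = 2.6 + 0.6·13 = 10.4; r = 8.4 − 10.4 = -2
t=17: ŷ = 2.6 + 0.6·17 = 12.8; r = 16.8 − 12.8 = 4
t=20: ŷ = 2.6 + 0.6·20 = 14.6; r = 11.6 − 14.6 = -3
t=21: ŷ = 2.6 + 0.6·21 = 15.2; r = 19.2 − 15.2 = 4
t=26: ŷ = 2.6 + 0.6·26 = 18.2; r = 15.2 − 18.2 = -3

-3, 3, -2, 4, -3, 4, -3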